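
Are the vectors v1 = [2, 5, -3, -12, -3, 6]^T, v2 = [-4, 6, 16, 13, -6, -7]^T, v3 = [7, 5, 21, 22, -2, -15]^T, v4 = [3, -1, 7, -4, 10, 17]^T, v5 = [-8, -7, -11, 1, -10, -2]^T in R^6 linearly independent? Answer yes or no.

yes

Form the matrix with these vectors as rows and row reduce.
R2 ← R2 + (2)·R1: [0, 16, 10, -11, -12, 5]
R3 ← R3 − (7/2)·R1: [0, -25/2, 63/2, 64, 17/2, -36]
R4 ← R4 − (3/2)·R1: [0, -17/2, 23/2, 14, 29/2, 8]
R5 ← R5 + (4)·R1: [0, 13, -23, -47, -22, 22]
R3 ← R3 + (25/32)·R2: [0, 0, 629/16, 1773/32, -7/8, -1027/32]
R4 ← R4 + (17/32)·R2: [0, 0, 269/16, 261/32, 65/8, 341/32]
R5 ← R5 − (13/16)·R2: [0, 0, -249/8, -609/16, -49/4, 287/16]
R4 ← R4 − (269/629)·R3: [0, 0, 0, -9774/629, 5346/629, 15336/629]
R5 ← R5 + (498/629)·R3: [0, 0, 0, 3651/629, -8141/629, -4700/629]
R5 ← R5 + (1217/3258)·R4: [0, 0, 0, 0, -1768/181, 296/181]
5 nonzero rows, so the 5 vectors span a space of dimension 5.
Since 5 = 5, the vectors are linearly independent.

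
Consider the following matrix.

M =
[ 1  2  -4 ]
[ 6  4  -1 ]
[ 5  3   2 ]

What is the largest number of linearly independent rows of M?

3

Row reduce to echelon form.
R2 ← R2 − (6)·R1: [0, -8, 23]
R3 ← R3 − (5)·R1: [0, -7, 22]
R3 ← R3 − (7/8)·R2: [0, 0, 15/8]
Echelon form has 3 nonzero rows, so rank(M) = 3.
The rank gives the maximum number of linearly independent rows: 3.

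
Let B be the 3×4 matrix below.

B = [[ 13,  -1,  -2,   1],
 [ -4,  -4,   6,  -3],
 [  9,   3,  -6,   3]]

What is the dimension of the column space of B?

2

Row reduce to echelon form.
R2 ← R2 + (4/13)·R1: [0, -56/13, 70/13, -35/13]
R3 ← R3 − (9/13)·R1: [0, 48/13, -60/13, 30/13]
R3 ← R3 + (6/7)·R2: [0, 0, 0, 0]
Echelon form has 2 nonzero rows, so rank(B) = 2.
The column space has dimension equal to the rank: 2.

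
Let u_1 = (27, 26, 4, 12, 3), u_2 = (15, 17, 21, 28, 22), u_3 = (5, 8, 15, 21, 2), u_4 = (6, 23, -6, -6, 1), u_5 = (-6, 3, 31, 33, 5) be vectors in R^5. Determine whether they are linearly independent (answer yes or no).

Form the matrix with these vectors as rows and row reduce.
R2 ← R2 − (5/9)·R1: [0, 23/9, 169/9, 64/3, 61/3]
R3 ← R3 − (5/27)·R1: [0, 86/27, 385/27, 169/9, 13/9]
R4 ← R4 − (2/9)·R1: [0, 155/9, -62/9, -26/3, 1/3]
R5 ← R5 + (2/9)·R1: [0, 79/9, 287/9, 107/3, 17/3]
R3 ← R3 − (86/69)·R2: [0, 0, -631/69, -539/69, -1649/69]
R4 ← R4 − (155/23)·R2: [0, 0, -3069/23, -3506/23, -3144/23]
R5 ← R5 − (79/23)·R2: [0, 0, -750/23, -865/23, -1476/23]
R4 ← R4 − (9207/631)·R3: [0, 0, 0, -24265/631, 133779/631]
R5 ← R5 − (2250/631)·R3: [0, 0, 0, -6155/631, 13278/631]
R5 ← R5 − (1231/4853)·R4: [0, 0, 0, 0, -158865/4853]
5 nonzero rows, so the 5 vectors span a space of dimension 5.
Since 5 = 5, the vectors are linearly independent.

yes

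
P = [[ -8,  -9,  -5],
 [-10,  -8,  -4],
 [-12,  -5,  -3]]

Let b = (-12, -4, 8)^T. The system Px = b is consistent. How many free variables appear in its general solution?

Row reduce the augmented matrix [P | b].
R2 ← R2 − (5/4)·R1: [0, 13/4, 9/4, 11]
R3 ← R3 − (3/2)·R1: [0, 17/2, 9/2, 26]
R3 ← R3 − (34/13)·R2: [0, 0, -18/13, -36/13]
The echelon form has 3 nonzero rows, and every pivot lies in the first 3 columns, so rank(P) = rank([P|b]) = 3.
The system is consistent.
Free variables = (unknowns) − (rank) = 3 − 3 = 0.

0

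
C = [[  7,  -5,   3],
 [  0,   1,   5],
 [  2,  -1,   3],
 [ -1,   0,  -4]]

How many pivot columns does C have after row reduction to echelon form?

Row reduce to echelon form.
R3 ← R3 − (2/7)·R1: [0, 3/7, 15/7]
R4 ← R4 + (1/7)·R1: [0, -5/7, -25/7]
R3 ← R3 − (3/7)·R2: [0, 0, 0]
R4 ← R4 + (5/7)·R2: [0, 0, 0]
Echelon form has 2 nonzero rows, so rank(C) = 2.
Each nonzero row contributes one pivot column: 2 pivot columns.

2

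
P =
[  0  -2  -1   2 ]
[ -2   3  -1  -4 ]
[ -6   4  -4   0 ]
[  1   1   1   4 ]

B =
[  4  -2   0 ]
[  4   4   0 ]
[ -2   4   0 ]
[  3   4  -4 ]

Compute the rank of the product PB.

3

First compute PB:
[[  0,  -4,  -8],
 [ -6,  -4,  16],
 [  0,  12,   0],
 [ 18,  22, -16]]
Now row reduce the product.
Swap R1 ↔ R2
R4 ← R4 + (3)·R1: [0, 10, 32]
R3 ← R3 + (3)·R2: [0, 0, -24]
R4 ← R4 + (5/2)·R2: [0, 0, 12]
R4 ← R4 + (1/2)·R3: [0, 0, 0]
3 nonzero rows, so rank(PB) = 3.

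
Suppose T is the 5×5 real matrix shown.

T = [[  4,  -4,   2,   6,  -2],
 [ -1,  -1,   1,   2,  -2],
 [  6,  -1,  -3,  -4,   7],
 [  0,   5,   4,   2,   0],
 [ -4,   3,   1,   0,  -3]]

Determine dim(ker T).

1

Row reduce to echelon form.
R2 ← R2 + (1/4)·R1: [0, -2, 3/2, 7/2, -5/2]
R3 ← R3 − (3/2)·R1: [0, 5, -6, -13, 10]
R5 ← R5 + R1: [0, -1, 3, 6, -5]
R3 ← R3 + (5/2)·R2: [0, 0, -9/4, -17/4, 15/4]
R4 ← R4 + (5/2)·R2: [0, 0, 31/4, 43/4, -25/4]
R5 ← R5 − (1/2)·R2: [0, 0, 9/4, 17/4, -15/4]
R4 ← R4 + (31/9)·R3: [0, 0, 0, -35/9, 20/3]
R5 ← R5 + R3: [0, 0, 0, 0, 0]
4 nonzero rows, so rank(T) = 4.
T has 5 columns; by rank–nullity, nullity = 5 − 4 = 1.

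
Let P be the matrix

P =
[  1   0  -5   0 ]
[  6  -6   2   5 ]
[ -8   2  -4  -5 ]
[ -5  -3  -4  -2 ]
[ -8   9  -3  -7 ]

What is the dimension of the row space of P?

Row reduce to echelon form.
R2 ← R2 − (6)·R1: [0, -6, 32, 5]
R3 ← R3 + (8)·R1: [0, 2, -44, -5]
R4 ← R4 + (5)·R1: [0, -3, -29, -2]
R5 ← R5 + (8)·R1: [0, 9, -43, -7]
R3 ← R3 + (1/3)·R2: [0, 0, -100/3, -10/3]
R4 ← R4 − (1/2)·R2: [0, 0, -45, -9/2]
R5 ← R5 + (3/2)·R2: [0, 0, 5, 1/2]
R4 ← R4 − (27/20)·R3: [0, 0, 0, 0]
R5 ← R5 + (3/20)·R3: [0, 0, 0, 0]
Echelon form has 3 nonzero rows, so rank(P) = 3.
The row space has dimension equal to the rank: 3.

3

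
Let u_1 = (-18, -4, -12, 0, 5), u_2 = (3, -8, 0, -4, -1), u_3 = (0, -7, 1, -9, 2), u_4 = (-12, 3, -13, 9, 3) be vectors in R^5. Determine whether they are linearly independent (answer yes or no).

Form the matrix with these vectors as rows and row reduce.
R2 ← R2 + (1/6)·R1: [0, -26/3, -2, -4, -1/6]
R4 ← R4 − (2/3)·R1: [0, 17/3, -5, 9, -1/3]
R3 ← R3 − (21/26)·R2: [0, 0, 34/13, -75/13, 111/52]
R4 ← R4 + (17/26)·R2: [0, 0, -82/13, 83/13, -23/52]
R4 ← R4 + (41/17)·R3: [0, 0, 0, -128/17, 80/17]
4 nonzero rows, so the 4 vectors span a space of dimension 4.
Since 4 = 4, the vectors are linearly independent.

yes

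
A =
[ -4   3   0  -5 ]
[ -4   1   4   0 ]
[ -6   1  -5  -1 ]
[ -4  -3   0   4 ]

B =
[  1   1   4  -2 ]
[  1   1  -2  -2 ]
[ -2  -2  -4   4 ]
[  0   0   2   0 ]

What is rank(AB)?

First compute AB:
[[ -1,  -1, -32,   2],
 [-11, -11, -34,  22],
 [  5,   5,  -8, -10],
 [ -7,  -7,  -2,  14]]
Now row reduce the product.
R2 ← R2 − (11)·R1: [0, 0, 318, 0]
R3 ← R3 + (5)·R1: [0, 0, -168, 0]
R4 ← R4 − (7)·R1: [0, 0, 222, 0]
R3 ← R3 + (28/53)·R2: [0, 0, 0, 0]
R4 ← R4 − (37/53)·R2: [0, 0, 0, 0]
2 nonzero rows, so rank(AB) = 2.

2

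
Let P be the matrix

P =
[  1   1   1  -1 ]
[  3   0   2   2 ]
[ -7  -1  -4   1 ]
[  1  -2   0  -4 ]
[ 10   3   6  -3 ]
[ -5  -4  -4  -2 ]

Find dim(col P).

Row reduce to echelon form.
R2 ← R2 − (3)·R1: [0, -3, -1, 5]
R3 ← R3 + (7)·R1: [0, 6, 3, -6]
R4 ← R4 − R1: [0, -3, -1, -3]
R5 ← R5 − (10)·R1: [0, -7, -4, 7]
R6 ← R6 + (5)·R1: [0, 1, 1, -7]
R3 ← R3 + (2)·R2: [0, 0, 1, 4]
R4 ← R4 − R2: [0, 0, 0, -8]
R5 ← R5 − (7/3)·R2: [0, 0, -5/3, -14/3]
R6 ← R6 + (1/3)·R2: [0, 0, 2/3, -16/3]
R5 ← R5 + (5/3)·R3: [0, 0, 0, 2]
R6 ← R6 − (2/3)·R3: [0, 0, 0, -8]
R5 ← R5 + (1/4)·R4: [0, 0, 0, 0]
R6 ← R6 − R4: [0, 0, 0, 0]
Echelon form has 4 nonzero rows, so rank(P) = 4.
The column space has dimension equal to the rank: 4.

4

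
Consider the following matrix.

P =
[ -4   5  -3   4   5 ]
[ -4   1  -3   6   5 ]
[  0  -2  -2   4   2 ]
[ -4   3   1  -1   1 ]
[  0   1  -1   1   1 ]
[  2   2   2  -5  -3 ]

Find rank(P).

Row reduce to echelon form.
R2 ← R2 − R1: [0, -4, 0, 2, 0]
R4 ← R4 − R1: [0, -2, 4, -5, -4]
R6 ← R6 + (1/2)·R1: [0, 9/2, 1/2, -3, -1/2]
R3 ← R3 − (1/2)·R2: [0, 0, -2, 3, 2]
R4 ← R4 − (1/2)·R2: [0, 0, 4, -6, -4]
R5 ← R5 + (1/4)·R2: [0, 0, -1, 3/2, 1]
R6 ← R6 + (9/8)·R2: [0, 0, 1/2, -3/4, -1/2]
R4 ← R4 + (2)·R3: [0, 0, 0, 0, 0]
R5 ← R5 − (1/2)·R3: [0, 0, 0, 0, 0]
R6 ← R6 + (1/4)·R3: [0, 0, 0, 0, 0]
Echelon form has 3 nonzero rows, so rank(P) = 3.

3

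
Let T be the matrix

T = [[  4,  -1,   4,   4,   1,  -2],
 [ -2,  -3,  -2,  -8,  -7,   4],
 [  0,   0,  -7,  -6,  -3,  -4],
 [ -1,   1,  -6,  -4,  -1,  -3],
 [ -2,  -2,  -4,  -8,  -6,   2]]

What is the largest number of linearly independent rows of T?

3

Row reduce to echelon form.
R2 ← R2 + (1/2)·R1: [0, -7/2, 0, -6, -13/2, 3]
R4 ← R4 + (1/4)·R1: [0, 3/4, -5, -3, -3/4, -7/2]
R5 ← R5 + (1/2)·R1: [0, -5/2, -2, -6, -11/2, 1]
R4 ← R4 + (3/14)·R2: [0, 0, -5, -30/7, -15/7, -20/7]
R5 ← R5 − (5/7)·R2: [0, 0, -2, -12/7, -6/7, -8/7]
R4 ← R4 − (5/7)·R3: [0, 0, 0, 0, 0, 0]
R5 ← R5 − (2/7)·R3: [0, 0, 0, 0, 0, 0]
Echelon form has 3 nonzero rows, so rank(T) = 3.
The rank gives the maximum number of linearly independent rows: 3.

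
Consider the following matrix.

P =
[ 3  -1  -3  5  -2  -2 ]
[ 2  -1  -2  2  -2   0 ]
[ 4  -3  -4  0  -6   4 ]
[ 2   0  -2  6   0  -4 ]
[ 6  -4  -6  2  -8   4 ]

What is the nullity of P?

Row reduce to echelon form.
R2 ← R2 − (2/3)·R1: [0, -1/3, 0, -4/3, -2/3, 4/3]
R3 ← R3 − (4/3)·R1: [0, -5/3, 0, -20/3, -10/3, 20/3]
R4 ← R4 − (2/3)·R1: [0, 2/3, 0, 8/3, 4/3, -8/3]
R5 ← R5 − (2)·R1: [0, -2, 0, -8, -4, 8]
R3 ← R3 − (5)·R2: [0, 0, 0, 0, 0, 0]
R4 ← R4 + (2)·R2: [0, 0, 0, 0, 0, 0]
R5 ← R5 − (6)·R2: [0, 0, 0, 0, 0, 0]
2 nonzero rows, so rank(P) = 2.
P has 6 columns; by rank–nullity, nullity = 6 − 2 = 4.

4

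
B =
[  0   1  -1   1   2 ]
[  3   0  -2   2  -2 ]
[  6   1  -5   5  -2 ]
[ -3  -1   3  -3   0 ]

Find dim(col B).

2

Row reduce to echelon form.
Swap R1 ↔ R2
R3 ← R3 − (2)·R1: [0, 1, -1, 1, 2]
R4 ← R4 + R1: [0, -1, 1, -1, -2]
R3 ← R3 − R2: [0, 0, 0, 0, 0]
R4 ← R4 + R2: [0, 0, 0, 0, 0]
Echelon form has 2 nonzero rows, so rank(B) = 2.
The column space has dimension equal to the rank: 2.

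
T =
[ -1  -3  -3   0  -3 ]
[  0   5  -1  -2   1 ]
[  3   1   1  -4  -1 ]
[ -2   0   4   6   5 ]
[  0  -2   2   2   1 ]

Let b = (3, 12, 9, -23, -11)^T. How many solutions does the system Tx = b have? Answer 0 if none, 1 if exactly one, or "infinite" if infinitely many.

Row reduce the augmented matrix [T | b].
R3 ← R3 + (3)·R1: [0, -8, -8, -4, -10, 18]
R4 ← R4 − (2)·R1: [0, 6, 10, 6, 11, -29]
R3 ← R3 + (8/5)·R2: [0, 0, -48/5, -36/5, -42/5, 186/5]
R4 ← R4 − (6/5)·R2: [0, 0, 56/5, 42/5, 49/5, -217/5]
R5 ← R5 + (2/5)·R2: [0, 0, 8/5, 6/5, 7/5, -31/5]
R4 ← R4 + (7/6)·R3: [0, 0, 0, 0, 0, 0]
R5 ← R5 + (1/6)·R3: [0, 0, 0, 0, 0, 0]
The echelon form has 3 nonzero rows, and every pivot lies in the first 5 columns, so rank(T) = rank([T|b]) = 3.
The system is consistent.
rank = 3 < 5 unknowns, so there are infinitely many solutions.

infinite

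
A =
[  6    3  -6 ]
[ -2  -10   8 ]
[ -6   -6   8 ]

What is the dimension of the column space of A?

Row reduce to echelon form.
R2 ← R2 + (1/3)·R1: [0, -9, 6]
R3 ← R3 + R1: [0, -3, 2]
R3 ← R3 − (1/3)·R2: [0, 0, 0]
Echelon form has 2 nonzero rows, so rank(A) = 2.
The column space has dimension equal to the rank: 2.

2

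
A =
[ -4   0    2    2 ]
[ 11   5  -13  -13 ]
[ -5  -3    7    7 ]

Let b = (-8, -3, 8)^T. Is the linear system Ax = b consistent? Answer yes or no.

no

Row reduce the augmented matrix [A | b].
R2 ← R2 + (11/4)·R1: [0, 5, -15/2, -15/2, -25]
R3 ← R3 − (5/4)·R1: [0, -3, 9/2, 9/2, 18]
R3 ← R3 + (3/5)·R2: [0, 0, 0, 0, 3]
The echelon form has 3 nonzero rows; the last pivot sits in the augmented column, so rank(A) = 2 but rank([A|b]) = 3.
Since the ranks differ, the system is inconsistent.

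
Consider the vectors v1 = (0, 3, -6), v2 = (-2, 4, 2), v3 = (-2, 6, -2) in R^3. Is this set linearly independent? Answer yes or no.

Form the matrix with these vectors as rows and row reduce.
Swap R1 ↔ R2
R3 ← R3 − R1: [0, 2, -4]
R3 ← R3 − (2/3)·R2: [0, 0, 0]
2 nonzero rows, so the 3 vectors span a space of dimension 2.
Since 2 < 3, the vectors are linearly dependent.

no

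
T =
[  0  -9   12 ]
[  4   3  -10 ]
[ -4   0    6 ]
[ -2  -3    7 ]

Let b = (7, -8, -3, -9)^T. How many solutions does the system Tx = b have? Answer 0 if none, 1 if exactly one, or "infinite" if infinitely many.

Row reduce the augmented matrix [T | b].
Swap R1 ↔ R2
R3 ← R3 + R1: [0, 3, -4, -11]
R4 ← R4 + (1/2)·R1: [0, -3/2, 2, -13]
R3 ← R3 + (1/3)·R2: [0, 0, 0, -26/3]
R4 ← R4 − (1/6)·R2: [0, 0, 0, -85/6]
R4 ← R4 − (85/52)·R3: [0, 0, 0, 0]
The echelon form has 3 nonzero rows; the last pivot sits in the augmented column, so rank(T) = 2 but rank([T|b]) = 3.
Since the ranks differ, the system is inconsistent.
It has no solutions.

0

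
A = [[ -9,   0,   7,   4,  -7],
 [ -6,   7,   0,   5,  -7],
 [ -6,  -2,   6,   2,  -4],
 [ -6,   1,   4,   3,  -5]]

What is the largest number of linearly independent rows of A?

Row reduce to echelon form.
R2 ← R2 − (2/3)·R1: [0, 7, -14/3, 7/3, -7/3]
R3 ← R3 − (2/3)·R1: [0, -2, 4/3, -2/3, 2/3]
R4 ← R4 − (2/3)·R1: [0, 1, -2/3, 1/3, -1/3]
R3 ← R3 + (2/7)·R2: [0, 0, 0, 0, 0]
R4 ← R4 − (1/7)·R2: [0, 0, 0, 0, 0]
Echelon form has 2 nonzero rows, so rank(A) = 2.
The rank gives the maximum number of linearly independent rows: 2.

2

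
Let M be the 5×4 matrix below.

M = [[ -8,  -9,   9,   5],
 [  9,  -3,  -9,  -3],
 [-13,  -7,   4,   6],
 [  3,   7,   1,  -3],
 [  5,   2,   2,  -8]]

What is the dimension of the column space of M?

Row reduce to echelon form.
R2 ← R2 + (9/8)·R1: [0, -105/8, 9/8, 21/8]
R3 ← R3 − (13/8)·R1: [0, 61/8, -85/8, -17/8]
R4 ← R4 + (3/8)·R1: [0, 29/8, 35/8, -9/8]
R5 ← R5 + (5/8)·R1: [0, -29/8, 61/8, -39/8]
R3 ← R3 + (61/105)·R2: [0, 0, -349/35, -3/5]
R4 ← R4 + (29/105)·R2: [0, 0, 164/35, -2/5]
R5 ← R5 − (29/105)·R2: [0, 0, 256/35, -28/5]
R4 ← R4 + (164/349)·R3: [0, 0, 0, -238/349]
R5 ← R5 + (256/349)·R3: [0, 0, 0, -2108/349]
R5 ← R5 − (62/7)·R4: [0, 0, 0, 0]
Echelon form has 4 nonzero rows, so rank(M) = 4.
The column space has dimension equal to the rank: 4.

4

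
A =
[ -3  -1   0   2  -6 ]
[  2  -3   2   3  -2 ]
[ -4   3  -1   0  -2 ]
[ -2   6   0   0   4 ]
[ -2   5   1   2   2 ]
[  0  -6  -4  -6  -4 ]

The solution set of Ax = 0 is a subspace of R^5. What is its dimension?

2

Row reduce to echelon form.
R2 ← R2 + (2/3)·R1: [0, -11/3, 2, 13/3, -6]
R3 ← R3 − (4/3)·R1: [0, 13/3, -1, -8/3, 6]
R4 ← R4 − (2/3)·R1: [0, 20/3, 0, -4/3, 8]
R5 ← R5 − (2/3)·R1: [0, 17/3, 1, 2/3, 6]
R3 ← R3 + (13/11)·R2: [0, 0, 15/11, 27/11, -12/11]
R4 ← R4 + (20/11)·R2: [0, 0, 40/11, 72/11, -32/11]
R5 ← R5 + (17/11)·R2: [0, 0, 45/11, 81/11, -36/11]
R6 ← R6 − (18/11)·R2: [0, 0, -80/11, -144/11, 64/11]
R4 ← R4 − (8/3)·R3: [0, 0, 0, 0, 0]
R5 ← R5 − (3)·R3: [0, 0, 0, 0, 0]
R6 ← R6 + (16/3)·R3: [0, 0, 0, 0, 0]
3 nonzero rows, so rank(A) = 3.
A has 5 columns; by rank–nullity, nullity = 5 − 3 = 2.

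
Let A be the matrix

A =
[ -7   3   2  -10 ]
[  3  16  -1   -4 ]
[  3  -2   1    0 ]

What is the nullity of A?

1

Row reduce to echelon form.
R2 ← R2 + (3/7)·R1: [0, 121/7, -1/7, -58/7]
R3 ← R3 + (3/7)·R1: [0, -5/7, 13/7, -30/7]
R3 ← R3 + (5/121)·R2: [0, 0, 224/121, -560/121]
3 nonzero rows, so rank(A) = 3.
A has 4 columns; by rank–nullity, nullity = 4 − 3 = 1.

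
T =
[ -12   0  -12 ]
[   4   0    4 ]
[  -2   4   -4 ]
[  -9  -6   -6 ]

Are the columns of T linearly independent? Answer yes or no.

Row reduce T to echelon form.
R2 ← R2 + (1/3)·R1: [0, 0, 0]
R3 ← R3 − (1/6)·R1: [0, 4, -2]
R4 ← R4 − (3/4)·R1: [0, -6, 3]
Swap R2 ↔ R3
R4 ← R4 + (3/2)·R2: [0, 0, 0]
2 pivots among 3 columns.
Only 2 < 3 pivot columns, so the columns are linearly dependent.

no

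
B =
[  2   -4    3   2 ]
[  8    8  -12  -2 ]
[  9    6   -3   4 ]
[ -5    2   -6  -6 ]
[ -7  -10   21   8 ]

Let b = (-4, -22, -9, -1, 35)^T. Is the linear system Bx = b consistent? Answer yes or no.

yes

Row reduce the augmented matrix [B | b].
R2 ← R2 − (4)·R1: [0, 24, -24, -10, -6]
R3 ← R3 − (9/2)·R1: [0, 24, -33/2, -5, 9]
R4 ← R4 + (5/2)·R1: [0, -8, 3/2, -1, -11]
R5 ← R5 + (7/2)·R1: [0, -24, 63/2, 15, 21]
R3 ← R3 − R2: [0, 0, 15/2, 5, 15]
R4 ← R4 + (1/3)·R2: [0, 0, -13/2, -13/3, -13]
R5 ← R5 + R2: [0, 0, 15/2, 5, 15]
R4 ← R4 + (13/15)·R3: [0, 0, 0, 0, 0]
R5 ← R5 − R3: [0, 0, 0, 0, 0]
The echelon form has 3 nonzero rows, and every pivot lies in the first 4 columns, so rank(B) = rank([B|b]) = 3.
The system is consistent.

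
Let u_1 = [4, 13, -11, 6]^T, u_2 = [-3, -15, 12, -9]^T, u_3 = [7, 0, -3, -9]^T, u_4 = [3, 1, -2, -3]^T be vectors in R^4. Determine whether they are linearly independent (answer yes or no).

no

Form the matrix with these vectors as rows and row reduce.
R2 ← R2 + (3/4)·R1: [0, -21/4, 15/4, -9/2]
R3 ← R3 − (7/4)·R1: [0, -91/4, 65/4, -39/2]
R4 ← R4 − (3/4)·R1: [0, -35/4, 25/4, -15/2]
R3 ← R3 − (13/3)·R2: [0, 0, 0, 0]
R4 ← R4 − (5/3)·R2: [0, 0, 0, 0]
2 nonzero rows, so the 4 vectors span a space of dimension 2.
Since 2 < 4, the vectors are linearly dependent.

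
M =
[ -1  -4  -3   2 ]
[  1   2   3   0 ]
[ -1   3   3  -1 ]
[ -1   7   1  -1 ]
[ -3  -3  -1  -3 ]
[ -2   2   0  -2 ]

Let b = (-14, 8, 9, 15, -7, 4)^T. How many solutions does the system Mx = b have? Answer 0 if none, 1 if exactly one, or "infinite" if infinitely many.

Row reduce the augmented matrix [M | b].
R2 ← R2 + R1: [0, -2, 0, 2, -6]
R3 ← R3 − R1: [0, 7, 6, -3, 23]
R4 ← R4 − R1: [0, 11, 4, -3, 29]
R5 ← R5 − (3)·R1: [0, 9, 8, -9, 35]
R6 ← R6 − (2)·R1: [0, 10, 6, -6, 32]
R3 ← R3 + (7/2)·R2: [0, 0, 6, 4, 2]
R4 ← R4 + (11/2)·R2: [0, 0, 4, 8, -4]
R5 ← R5 + (9/2)·R2: [0, 0, 8, 0, 8]
R6 ← R6 + (5)·R2: [0, 0, 6, 4, 2]
R4 ← R4 − (2/3)·R3: [0, 0, 0, 16/3, -16/3]
R5 ← R5 − (4/3)·R3: [0, 0, 0, -16/3, 16/3]
R6 ← R6 − R3: [0, 0, 0, 0, 0]
R5 ← R5 + R4: [0, 0, 0, 0, 0]
The echelon form has 4 nonzero rows, and every pivot lies in the first 4 columns, so rank(M) = rank([M|b]) = 4.
The system is consistent.
rank = 4 = number of unknowns, so the solution is unique.

1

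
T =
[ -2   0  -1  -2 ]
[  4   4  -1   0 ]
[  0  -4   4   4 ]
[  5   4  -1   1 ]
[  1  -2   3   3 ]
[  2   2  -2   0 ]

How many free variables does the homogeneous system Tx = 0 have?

Row reduce to echelon form.
R2 ← R2 + (2)·R1: [0, 4, -3, -4]
R4 ← R4 + (5/2)·R1: [0, 4, -7/2, -4]
R5 ← R5 + (1/2)·R1: [0, -2, 5/2, 2]
R6 ← R6 + R1: [0, 2, -3, -2]
R3 ← R3 + R2: [0, 0, 1, 0]
R4 ← R4 − R2: [0, 0, -1/2, 0]
R5 ← R5 + (1/2)·R2: [0, 0, 1, 0]
R6 ← R6 − (1/2)·R2: [0, 0, -3/2, 0]
R4 ← R4 + (1/2)·R3: [0, 0, 0, 0]
R5 ← R5 − R3: [0, 0, 0, 0]
R6 ← R6 + (3/2)·R3: [0, 0, 0, 0]
3 nonzero rows, so rank(T) = 3.
T has 4 columns; by rank–nullity, nullity = 4 − 3 = 1.

1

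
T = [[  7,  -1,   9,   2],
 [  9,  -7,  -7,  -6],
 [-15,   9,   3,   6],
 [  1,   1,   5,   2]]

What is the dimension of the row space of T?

2

Row reduce to echelon form.
R2 ← R2 − (9/7)·R1: [0, -40/7, -130/7, -60/7]
R3 ← R3 + (15/7)·R1: [0, 48/7, 156/7, 72/7]
R4 ← R4 − (1/7)·R1: [0, 8/7, 26/7, 12/7]
R3 ← R3 + (6/5)·R2: [0, 0, 0, 0]
R4 ← R4 + (1/5)·R2: [0, 0, 0, 0]
Echelon form has 2 nonzero rows, so rank(T) = 2.
The row space has dimension equal to the rank: 2.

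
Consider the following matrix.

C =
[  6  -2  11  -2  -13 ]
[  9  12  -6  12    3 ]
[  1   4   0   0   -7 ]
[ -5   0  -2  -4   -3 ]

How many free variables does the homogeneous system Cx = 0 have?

2

Row reduce to echelon form.
R2 ← R2 − (3/2)·R1: [0, 15, -45/2, 15, 45/2]
R3 ← R3 − (1/6)·R1: [0, 13/3, -11/6, 1/3, -29/6]
R4 ← R4 + (5/6)·R1: [0, -5/3, 43/6, -17/3, -83/6]
R3 ← R3 − (13/45)·R2: [0, 0, 14/3, -4, -34/3]
R4 ← R4 + (1/9)·R2: [0, 0, 14/3, -4, -34/3]
R4 ← R4 − R3: [0, 0, 0, 0, 0]
3 nonzero rows, so rank(C) = 3.
C has 5 columns; by rank–nullity, nullity = 5 − 3 = 2.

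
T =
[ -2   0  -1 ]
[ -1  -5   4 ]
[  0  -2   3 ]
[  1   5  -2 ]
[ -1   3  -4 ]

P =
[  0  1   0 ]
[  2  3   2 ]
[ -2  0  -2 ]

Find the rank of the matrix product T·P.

First compute TP:
[[  2,  -2,   2],
 [-18, -16, -18],
 [-10,  -6, -10],
 [ 14,  16,  14],
 [ 14,   8,  14]]
Now row reduce the product.
R2 ← R2 + (9)·R1: [0, -34, 0]
R3 ← R3 + (5)·R1: [0, -16, 0]
R4 ← R4 − (7)·R1: [0, 30, 0]
R5 ← R5 − (7)·R1: [0, 22, 0]
R3 ← R3 − (8/17)·R2: [0, 0, 0]
R4 ← R4 + (15/17)·R2: [0, 0, 0]
R5 ← R5 + (11/17)·R2: [0, 0, 0]
2 nonzero rows, so rank(TP) = 2.

2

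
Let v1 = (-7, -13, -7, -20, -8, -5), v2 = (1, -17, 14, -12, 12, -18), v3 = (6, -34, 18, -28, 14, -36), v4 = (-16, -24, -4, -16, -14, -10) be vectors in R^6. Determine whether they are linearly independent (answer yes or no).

yes

Form the matrix with these vectors as rows and row reduce.
R2 ← R2 + (1/7)·R1: [0, -132/7, 13, -104/7, 76/7, -131/7]
R3 ← R3 + (6/7)·R1: [0, -316/7, 12, -316/7, 50/7, -282/7]
R4 ← R4 − (16/7)·R1: [0, 40/7, 12, 208/7, 30/7, 10/7]
R3 ← R3 − (79/33)·R2: [0, 0, -631/33, -316/33, -622/33, 149/33]
R4 ← R4 + (10/33)·R2: [0, 0, 526/33, 832/33, 250/33, -140/33]
R4 ← R4 + (526/631)·R3: [0, 0, 0, 10872/631, -5134/631, -302/631]
4 nonzero rows, so the 4 vectors span a space of dimension 4.
Since 4 = 4, the vectors are linearly independent.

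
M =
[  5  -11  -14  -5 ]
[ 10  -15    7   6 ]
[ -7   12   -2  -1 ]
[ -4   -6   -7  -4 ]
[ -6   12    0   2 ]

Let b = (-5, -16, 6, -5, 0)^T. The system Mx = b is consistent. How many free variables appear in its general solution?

0

Row reduce the augmented matrix [M | b].
R2 ← R2 − (2)·R1: [0, 7, 35, 16, -6]
R3 ← R3 + (7/5)·R1: [0, -17/5, -108/5, -8, -1]
R4 ← R4 + (4/5)·R1: [0, -74/5, -91/5, -8, -9]
R5 ← R5 + (6/5)·R1: [0, -6/5, -84/5, -4, -6]
R3 ← R3 + (17/35)·R2: [0, 0, -23/5, -8/35, -137/35]
R4 ← R4 + (74/35)·R2: [0, 0, 279/5, 904/35, -759/35]
R5 ← R5 + (6/35)·R2: [0, 0, -54/5, -44/35, -246/35]
R4 ← R4 + (279/23)·R3: [0, 0, 0, 3712/161, -11136/161]
R5 ← R5 − (54/23)·R3: [0, 0, 0, -116/161, 348/161]
R5 ← R5 + (1/32)·R4: [0, 0, 0, 0, 0]
The echelon form has 4 nonzero rows, and every pivot lies in the first 4 columns, so rank(M) = rank([M|b]) = 4.
The system is consistent.
Free variables = (unknowns) − (rank) = 4 − 4 = 0.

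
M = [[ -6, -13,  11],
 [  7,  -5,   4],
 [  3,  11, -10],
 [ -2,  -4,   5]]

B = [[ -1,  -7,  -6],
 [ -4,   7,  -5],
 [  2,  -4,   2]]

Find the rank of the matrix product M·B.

3

First compute MB:
[[ 80, -93, 123],
 [ 21, -100,  -9],
 [-67,  96, -93],
 [ 28, -34,  42]]
Now row reduce the product.
R2 ← R2 − (21/80)·R1: [0, -6047/80, -3303/80]
R3 ← R3 + (67/80)·R1: [0, 1449/80, 801/80]
R4 ← R4 − (7/20)·R1: [0, -29/20, -21/20]
R3 ← R3 + (1449/6047)·R2: [0, 0, 720/6047]
R4 ← R4 − (116/6047)·R2: [0, 0, -1560/6047]
R4 ← R4 + (13/6)·R3: [0, 0, 0]
3 nonzero rows, so rank(MB) = 3.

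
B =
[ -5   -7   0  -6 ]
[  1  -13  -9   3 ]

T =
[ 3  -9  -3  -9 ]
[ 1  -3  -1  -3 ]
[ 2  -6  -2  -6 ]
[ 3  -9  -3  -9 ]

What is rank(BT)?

1

First compute BT:
[[-40, 120,  40, 120],
 [-19,  57,  19,  57]]
Now row reduce the product.
R2 ← R2 − (19/40)·R1: [0, 0, 0, 0]
1 nonzero row, so rank(BT) = 1.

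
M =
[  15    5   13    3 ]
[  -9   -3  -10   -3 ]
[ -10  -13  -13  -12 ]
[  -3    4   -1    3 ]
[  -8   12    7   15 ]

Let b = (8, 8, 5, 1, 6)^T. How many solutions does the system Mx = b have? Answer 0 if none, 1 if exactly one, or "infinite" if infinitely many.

0

Row reduce the augmented matrix [M | b].
R2 ← R2 + (3/5)·R1: [0, 0, -11/5, -6/5, 64/5]
R3 ← R3 + (2/3)·R1: [0, -29/3, -13/3, -10, 31/3]
R4 ← R4 + (1/5)·R1: [0, 5, 8/5, 18/5, 13/5]
R5 ← R5 + (8/15)·R1: [0, 44/3, 209/15, 83/5, 154/15]
Swap R2 ↔ R3
R4 ← R4 + (15/29)·R2: [0, 0, -93/145, -228/145, 1152/145]
R5 ← R5 + (44/29)·R2: [0, 0, 1067/145, 207/145, 3762/145]
R4 ← R4 − (93/319)·R3: [0, 0, 0, -390/319, 1344/319]
R5 ← R5 + (97/29)·R3: [0, 0, 0, -75/29, 1994/29]
R5 ← R5 − (55/26)·R4: [0, 0, 0, 0, 778/13]
The echelon form has 5 nonzero rows; the last pivot sits in the augmented column, so rank(M) = 4 but rank([M|b]) = 5.
Since the ranks differ, the system is inconsistent.
It has no solutions.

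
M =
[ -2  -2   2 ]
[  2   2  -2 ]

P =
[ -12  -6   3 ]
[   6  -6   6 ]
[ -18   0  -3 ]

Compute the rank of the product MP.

1

First compute MP:
[[-24,  24, -24],
 [ 24, -24,  24]]
Now row reduce the product.
R2 ← R2 + R1: [0, 0, 0]
1 nonzero row, so rank(MP) = 1.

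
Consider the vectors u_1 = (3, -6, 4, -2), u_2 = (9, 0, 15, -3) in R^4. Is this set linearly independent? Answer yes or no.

yes

Form the matrix with these vectors as rows and row reduce.
R2 ← R2 − (3)·R1: [0, 18, 3, 3]
2 nonzero rows, so the 2 vectors span a space of dimension 2.
Since 2 = 2, the vectors are linearly independent.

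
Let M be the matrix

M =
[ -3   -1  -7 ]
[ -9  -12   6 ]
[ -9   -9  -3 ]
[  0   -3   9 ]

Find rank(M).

2

Row reduce to echelon form.
R2 ← R2 − (3)·R1: [0, -9, 27]
R3 ← R3 − (3)·R1: [0, -6, 18]
R3 ← R3 − (2/3)·R2: [0, 0, 0]
R4 ← R4 − (1/3)·R2: [0, 0, 0]
Echelon form has 2 nonzero rows, so rank(M) = 2.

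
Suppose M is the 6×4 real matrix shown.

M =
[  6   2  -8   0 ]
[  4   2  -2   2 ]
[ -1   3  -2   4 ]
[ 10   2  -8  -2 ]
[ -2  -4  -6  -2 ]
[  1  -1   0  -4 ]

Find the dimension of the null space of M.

Row reduce to echelon form.
R2 ← R2 − (2/3)·R1: [0, 2/3, 10/3, 2]
R3 ← R3 + (1/6)·R1: [0, 10/3, -10/3, 4]
R4 ← R4 − (5/3)·R1: [0, -4/3, 16/3, -2]
R5 ← R5 + (1/3)·R1: [0, -10/3, -26/3, -2]
R6 ← R6 − (1/6)·R1: [0, -4/3, 4/3, -4]
R3 ← R3 − (5)·R2: [0, 0, -20, -6]
R4 ← R4 + (2)·R2: [0, 0, 12, 2]
R5 ← R5 + (5)·R2: [0, 0, 8, 8]
R6 ← R6 + (2)·R2: [0, 0, 8, 0]
R4 ← R4 + (3/5)·R3: [0, 0, 0, -8/5]
R5 ← R5 + (2/5)·R3: [0, 0, 0, 28/5]
R6 ← R6 + (2/5)·R3: [0, 0, 0, -12/5]
R5 ← R5 + (7/2)·R4: [0, 0, 0, 0]
R6 ← R6 − (3/2)·R4: [0, 0, 0, 0]
4 nonzero rows, so rank(M) = 4.
M has 4 columns; by rank–nullity, nullity = 4 − 4 = 0.

0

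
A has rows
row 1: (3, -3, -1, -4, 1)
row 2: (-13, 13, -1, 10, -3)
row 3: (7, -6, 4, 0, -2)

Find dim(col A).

3

Row reduce to echelon form.
R2 ← R2 + (13/3)·R1: [0, 0, -16/3, -22/3, 4/3]
R3 ← R3 − (7/3)·R1: [0, 1, 19/3, 28/3, -13/3]
Swap R2 ↔ R3
Echelon form has 3 nonzero rows, so rank(A) = 3.
The column space has dimension equal to the rank: 3.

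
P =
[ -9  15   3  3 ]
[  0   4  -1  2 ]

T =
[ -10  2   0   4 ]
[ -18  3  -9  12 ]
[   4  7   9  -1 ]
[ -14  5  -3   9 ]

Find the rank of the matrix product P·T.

First compute PT:
[[-210,  63, -117, 168],
 [-104,  15, -51,  67]]
Now row reduce the product.
R2 ← R2 − (52/105)·R1: [0, -81/5, 243/35, -81/5]
2 nonzero rows, so rank(PT) = 2.

2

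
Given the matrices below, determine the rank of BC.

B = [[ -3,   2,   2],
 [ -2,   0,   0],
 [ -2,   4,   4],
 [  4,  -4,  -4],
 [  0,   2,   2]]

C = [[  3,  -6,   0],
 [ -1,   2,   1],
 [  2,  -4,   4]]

2

First compute BC:
[[ -7,  14,  10],
 [ -6,  12,   0],
 [ -2,   4,  20],
 [  8, -16, -20],
 [  2,  -4,  10]]
Now row reduce the product.
R2 ← R2 − (6/7)·R1: [0, 0, -60/7]
R3 ← R3 − (2/7)·R1: [0, 0, 120/7]
R4 ← R4 + (8/7)·R1: [0, 0, -60/7]
R5 ← R5 + (2/7)·R1: [0, 0, 90/7]
R3 ← R3 + (2)·R2: [0, 0, 0]
R4 ← R4 − R2: [0, 0, 0]
R5 ← R5 + (3/2)·R2: [0, 0, 0]
2 nonzero rows, so rank(BC) = 2.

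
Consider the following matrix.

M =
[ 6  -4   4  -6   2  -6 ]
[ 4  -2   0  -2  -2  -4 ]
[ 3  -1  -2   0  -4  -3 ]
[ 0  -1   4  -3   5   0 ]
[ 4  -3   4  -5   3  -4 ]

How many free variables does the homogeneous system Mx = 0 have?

4

Row reduce to echelon form.
R2 ← R2 − (2/3)·R1: [0, 2/3, -8/3, 2, -10/3, 0]
R3 ← R3 − (1/2)·R1: [0, 1, -4, 3, -5, 0]
R5 ← R5 − (2/3)·R1: [0, -1/3, 4/3, -1, 5/3, 0]
R3 ← R3 − (3/2)·R2: [0, 0, 0, 0, 0, 0]
R4 ← R4 + (3/2)·R2: [0, 0, 0, 0, 0, 0]
R5 ← R5 + (1/2)·R2: [0, 0, 0, 0, 0, 0]
2 nonzero rows, so rank(M) = 2.
M has 6 columns; by rank–nullity, nullity = 6 − 2 = 4.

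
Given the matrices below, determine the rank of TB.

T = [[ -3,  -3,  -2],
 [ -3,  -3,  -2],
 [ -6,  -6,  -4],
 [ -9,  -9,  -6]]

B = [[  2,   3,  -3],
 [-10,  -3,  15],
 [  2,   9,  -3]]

1

First compute TB:
[[ 20, -18, -30],
 [ 20, -18, -30],
 [ 40, -36, -60],
 [ 60, -54, -90]]
Now row reduce the product.
R2 ← R2 − R1: [0, 0, 0]
R3 ← R3 − (2)·R1: [0, 0, 0]
R4 ← R4 − (3)·R1: [0, 0, 0]
1 nonzero row, so rank(TB) = 1.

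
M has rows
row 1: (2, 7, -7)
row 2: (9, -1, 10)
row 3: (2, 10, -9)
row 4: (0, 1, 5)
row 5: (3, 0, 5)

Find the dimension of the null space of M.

Row reduce to echelon form.
R2 ← R2 − (9/2)·R1: [0, -65/2, 83/2]
R3 ← R3 − R1: [0, 3, -2]
R5 ← R5 − (3/2)·R1: [0, -21/2, 31/2]
R3 ← R3 + (6/65)·R2: [0, 0, 119/65]
R4 ← R4 + (2/65)·R2: [0, 0, 408/65]
R5 ← R5 − (21/65)·R2: [0, 0, 136/65]
R4 ← R4 − (24/7)·R3: [0, 0, 0]
R5 ← R5 − (8/7)·R3: [0, 0, 0]
3 nonzero rows, so rank(M) = 3.
M has 3 columns; by rank–nullity, nullity = 3 − 3 = 0.

0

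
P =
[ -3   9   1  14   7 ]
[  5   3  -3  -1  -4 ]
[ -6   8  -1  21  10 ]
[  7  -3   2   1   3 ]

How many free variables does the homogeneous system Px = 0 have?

Row reduce to echelon form.
R2 ← R2 + (5/3)·R1: [0, 18, -4/3, 67/3, 23/3]
R3 ← R3 − (2)·R1: [0, -10, -3, -7, -4]
R4 ← R4 + (7/3)·R1: [0, 18, 13/3, 101/3, 58/3]
R3 ← R3 + (5/9)·R2: [0, 0, -101/27, 146/27, 7/27]
R4 ← R4 − R2: [0, 0, 17/3, 34/3, 35/3]
R4 ← R4 + (153/101)·R3: [0, 0, 0, 1972/101, 1218/101]
4 nonzero rows, so rank(P) = 4.
P has 5 columns; by rank–nullity, nullity = 5 − 4 = 1.

1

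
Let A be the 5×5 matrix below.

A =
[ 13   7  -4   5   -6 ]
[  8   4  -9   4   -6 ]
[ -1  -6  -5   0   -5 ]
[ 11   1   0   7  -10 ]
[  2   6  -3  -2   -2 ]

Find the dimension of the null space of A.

Row reduce to echelon form.
R2 ← R2 − (8/13)·R1: [0, -4/13, -85/13, 12/13, -30/13]
R3 ← R3 + (1/13)·R1: [0, -71/13, -69/13, 5/13, -71/13]
R4 ← R4 − (11/13)·R1: [0, -64/13, 44/13, 36/13, -64/13]
R5 ← R5 − (2/13)·R1: [0, 64/13, -31/13, -36/13, -14/13]
R3 ← R3 − (71/4)·R2: [0, 0, 443/4, -16, 71/2]
R4 ← R4 − (16)·R2: [0, 0, 108, -12, 32]
R5 ← R5 + (16)·R2: [0, 0, -107, 12, -38]
R4 ← R4 − (432/443)·R3: [0, 0, 0, 1596/443, -1160/443]
R5 ← R5 + (428/443)·R3: [0, 0, 0, -1532/443, -1640/443]
R5 ← R5 + (383/399)·R4: [0, 0, 0, 0, -2480/399]
5 nonzero rows, so rank(A) = 5.
A has 5 columns; by rank–nullity, nullity = 5 − 5 = 0.

0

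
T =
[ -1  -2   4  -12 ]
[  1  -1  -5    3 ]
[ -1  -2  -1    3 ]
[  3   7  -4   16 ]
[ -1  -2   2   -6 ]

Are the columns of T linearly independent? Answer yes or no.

Row reduce T to echelon form.
R2 ← R2 + R1: [0, -3, -1, -9]
R3 ← R3 − R1: [0, 0, -5, 15]
R4 ← R4 + (3)·R1: [0, 1, 8, -20]
R5 ← R5 − R1: [0, 0, -2, 6]
R4 ← R4 + (1/3)·R2: [0, 0, 23/3, -23]
R4 ← R4 + (23/15)·R3: [0, 0, 0, 0]
R5 ← R5 − (2/5)·R3: [0, 0, 0, 0]
3 pivots among 4 columns.
Only 3 < 4 pivot columns, so the columns are linearly dependent.

no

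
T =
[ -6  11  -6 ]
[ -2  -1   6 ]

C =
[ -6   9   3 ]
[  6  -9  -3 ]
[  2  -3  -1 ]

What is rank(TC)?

First compute TC:
[[ 90, -135, -45],
 [ 18, -27,  -9]]
Now row reduce the product.
R2 ← R2 − (1/5)·R1: [0, 0, 0]
1 nonzero row, so rank(TC) = 1.

1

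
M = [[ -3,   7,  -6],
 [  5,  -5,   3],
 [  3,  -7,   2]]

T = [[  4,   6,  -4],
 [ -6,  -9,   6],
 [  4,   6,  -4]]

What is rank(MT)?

First compute MT:
[[-78, -117,  78],
 [ 62,  93, -62],
 [ 62,  93, -62]]
Now row reduce the product.
R2 ← R2 + (31/39)·R1: [0, 0, 0]
R3 ← R3 + (31/39)·R1: [0, 0, 0]
1 nonzero row, so rank(MT) = 1.

1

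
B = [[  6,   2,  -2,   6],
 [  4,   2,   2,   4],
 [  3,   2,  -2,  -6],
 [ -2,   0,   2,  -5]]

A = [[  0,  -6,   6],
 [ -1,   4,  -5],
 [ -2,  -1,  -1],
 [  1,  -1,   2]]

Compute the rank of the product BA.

2

First compute BA:
[[  8, -32,  40],
 [ -2, -22,  20],
 [ -4,  -2,  -2],
 [ -9,  15, -24]]
Now row reduce the product.
R2 ← R2 + (1/4)·R1: [0, -30, 30]
R3 ← R3 + (1/2)·R1: [0, -18, 18]
R4 ← R4 + (9/8)·R1: [0, -21, 21]
R3 ← R3 − (3/5)·R2: [0, 0, 0]
R4 ← R4 − (7/10)·R2: [0, 0, 0]
2 nonzero rows, so rank(BA) = 2.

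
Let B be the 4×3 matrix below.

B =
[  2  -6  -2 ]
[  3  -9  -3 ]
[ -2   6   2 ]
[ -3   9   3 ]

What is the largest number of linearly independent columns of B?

Row reduce to echelon form.
R2 ← R2 − (3/2)·R1: [0, 0, 0]
R3 ← R3 + R1: [0, 0, 0]
R4 ← R4 + (3/2)·R1: [0, 0, 0]
Echelon form has 1 nonzero row, so rank(B) = 1.
The rank gives the maximum number of linearly independent columns: 1.

1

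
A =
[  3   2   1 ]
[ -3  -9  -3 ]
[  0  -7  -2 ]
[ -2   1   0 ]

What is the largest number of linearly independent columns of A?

2

Row reduce to echelon form.
R2 ← R2 + R1: [0, -7, -2]
R4 ← R4 + (2/3)·R1: [0, 7/3, 2/3]
R3 ← R3 − R2: [0, 0, 0]
R4 ← R4 + (1/3)·R2: [0, 0, 0]
Echelon form has 2 nonzero rows, so rank(A) = 2.
The rank gives the maximum number of linearly independent columns: 2.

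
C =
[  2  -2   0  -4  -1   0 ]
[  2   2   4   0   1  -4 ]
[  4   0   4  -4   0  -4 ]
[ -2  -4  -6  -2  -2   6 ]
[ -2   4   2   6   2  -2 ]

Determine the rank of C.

2

Row reduce to echelon form.
R2 ← R2 − R1: [0, 4, 4, 4, 2, -4]
R3 ← R3 − (2)·R1: [0, 4, 4, 4, 2, -4]
R4 ← R4 + R1: [0, -6, -6, -6, -3, 6]
R5 ← R5 + R1: [0, 2, 2, 2, 1, -2]
R3 ← R3 − R2: [0, 0, 0, 0, 0, 0]
R4 ← R4 + (3/2)·R2: [0, 0, 0, 0, 0, 0]
R5 ← R5 − (1/2)·R2: [0, 0, 0, 0, 0, 0]
Echelon form has 2 nonzero rows, so rank(C) = 2.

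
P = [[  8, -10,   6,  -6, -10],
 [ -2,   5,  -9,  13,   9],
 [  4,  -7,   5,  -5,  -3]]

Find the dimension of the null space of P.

2

Row reduce to echelon form.
R2 ← R2 + (1/4)·R1: [0, 5/2, -15/2, 23/2, 13/2]
R3 ← R3 − (1/2)·R1: [0, -2, 2, -2, 2]
R3 ← R3 + (4/5)·R2: [0, 0, -4, 36/5, 36/5]
3 nonzero rows, so rank(P) = 3.
P has 5 columns; by rank–nullity, nullity = 5 − 3 = 2.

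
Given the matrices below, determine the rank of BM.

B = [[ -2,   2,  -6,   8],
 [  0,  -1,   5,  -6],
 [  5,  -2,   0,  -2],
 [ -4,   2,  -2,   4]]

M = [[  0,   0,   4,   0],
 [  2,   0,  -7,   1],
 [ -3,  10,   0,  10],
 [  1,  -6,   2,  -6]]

First compute BM:
[[ 30, -108,  -6, -106],
 [-23,  86,  -5,  85],
 [ -6,  12,  30,  10],
 [ 14, -44, -22, -42]]
Now row reduce the product.
R2 ← R2 + (23/30)·R1: [0, 16/5, -48/5, 56/15]
R3 ← R3 + (1/5)·R1: [0, -48/5, 144/5, -56/5]
R4 ← R4 − (7/15)·R1: [0, 32/5, -96/5, 112/15]
R3 ← R3 + (3)·R2: [0, 0, 0, 0]
R4 ← R4 − (2)·R2: [0, 0, 0, 0]
2 nonzero rows, so rank(BM) = 2.

2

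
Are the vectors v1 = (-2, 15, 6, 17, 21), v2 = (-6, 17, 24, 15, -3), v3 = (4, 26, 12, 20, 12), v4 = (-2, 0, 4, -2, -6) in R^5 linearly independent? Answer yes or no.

yes

Form the matrix with these vectors as rows and row reduce.
R2 ← R2 − (3)·R1: [0, -28, 6, -36, -66]
R3 ← R3 + (2)·R1: [0, 56, 24, 54, 54]
R4 ← R4 − R1: [0, -15, -2, -19, -27]
R3 ← R3 + (2)·R2: [0, 0, 36, -18, -78]
R4 ← R4 − (15/28)·R2: [0, 0, -73/14, 2/7, 117/14]
R4 ← R4 + (73/504)·R3: [0, 0, 0, -65/28, -247/84]
4 nonzero rows, so the 4 vectors span a space of dimension 4.
Since 4 = 4, the vectors are linearly independent.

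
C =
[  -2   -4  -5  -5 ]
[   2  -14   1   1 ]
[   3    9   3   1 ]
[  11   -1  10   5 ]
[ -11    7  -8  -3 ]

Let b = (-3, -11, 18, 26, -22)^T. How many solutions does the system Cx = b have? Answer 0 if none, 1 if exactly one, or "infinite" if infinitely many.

1

Row reduce the augmented matrix [C | b].
R2 ← R2 + R1: [0, -18, -4, -4, -14]
R3 ← R3 + (3/2)·R1: [0, 3, -9/2, -13/2, 27/2]
R4 ← R4 + (11/2)·R1: [0, -23, -35/2, -45/2, 19/2]
R5 ← R5 − (11/2)·R1: [0, 29, 39/2, 49/2, -11/2]
R3 ← R3 + (1/6)·R2: [0, 0, -31/6, -43/6, 67/6]
R4 ← R4 − (23/18)·R2: [0, 0, -223/18, -313/18, 493/18]
R5 ← R5 + (29/18)·R2: [0, 0, 235/18, 325/18, -505/18]
R4 ← R4 − (223/93)·R3: [0, 0, 0, -19/93, 19/31]
R5 ← R5 + (235/93)·R3: [0, 0, 0, -5/93, 5/31]
R5 ← R5 − (5/19)·R4: [0, 0, 0, 0, 0]
The echelon form has 4 nonzero rows, and every pivot lies in the first 4 columns, so rank(C) = rank([C|b]) = 4.
The system is consistent.
rank = 4 = number of unknowns, so the solution is unique.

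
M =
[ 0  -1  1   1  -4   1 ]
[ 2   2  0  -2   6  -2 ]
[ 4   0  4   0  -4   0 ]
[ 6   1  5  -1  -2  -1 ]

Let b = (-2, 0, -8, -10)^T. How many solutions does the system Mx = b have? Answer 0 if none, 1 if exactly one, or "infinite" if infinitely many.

Row reduce the augmented matrix [M | b].
Swap R1 ↔ R2
R3 ← R3 − (2)·R1: [0, -4, 4, 4, -16, 4, -8]
R4 ← R4 − (3)·R1: [0, -5, 5, 5, -20, 5, -10]
R3 ← R3 − (4)·R2: [0, 0, 0, 0, 0, 0, 0]
R4 ← R4 − (5)·R2: [0, 0, 0, 0, 0, 0, 0]
The echelon form has 2 nonzero rows, and every pivot lies in the first 6 columns, so rank(M) = rank([M|b]) = 2.
The system is consistent.
rank = 2 < 6 unknowns, so there are infinitely many solutions.

infinite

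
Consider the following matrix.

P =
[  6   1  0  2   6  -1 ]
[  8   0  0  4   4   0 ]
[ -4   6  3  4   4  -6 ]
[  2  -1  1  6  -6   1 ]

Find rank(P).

Row reduce to echelon form.
R2 ← R2 − (4/3)·R1: [0, -4/3, 0, 4/3, -4, 4/3]
R3 ← R3 + (2/3)·R1: [0, 20/3, 3, 16/3, 8, -20/3]
R4 ← R4 − (1/3)·R1: [0, -4/3, 1, 16/3, -8, 4/3]
R3 ← R3 + (5)·R2: [0, 0, 3, 12, -12, 0]
R4 ← R4 − R2: [0, 0, 1, 4, -4, 0]
R4 ← R4 − (1/3)·R3: [0, 0, 0, 0, 0, 0]
Echelon form has 3 nonzero rows, so rank(P) = 3.

3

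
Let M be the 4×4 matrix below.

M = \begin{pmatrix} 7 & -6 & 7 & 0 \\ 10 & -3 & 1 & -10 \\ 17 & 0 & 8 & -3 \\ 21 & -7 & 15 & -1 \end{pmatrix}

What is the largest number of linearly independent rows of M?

3

Row reduce to echelon form.
R2 ← R2 − (10/7)·R1: [0, 39/7, -9, -10]
R3 ← R3 − (17/7)·R1: [0, 102/7, -9, -3]
R4 ← R4 − (3)·R1: [0, 11, -6, -1]
R3 ← R3 − (34/13)·R2: [0, 0, 189/13, 301/13]
R4 ← R4 − (77/39)·R2: [0, 0, 153/13, 731/39]
R4 ← R4 − (17/21)·R3: [0, 0, 0, 0]
Echelon form has 3 nonzero rows, so rank(M) = 3.
The rank gives the maximum number of linearly independent rows: 3.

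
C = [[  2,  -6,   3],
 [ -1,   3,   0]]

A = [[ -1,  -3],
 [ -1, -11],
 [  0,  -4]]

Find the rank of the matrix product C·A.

First compute CA:
[[  4,  48],
 [ -2, -30]]
Now row reduce the product.
R2 ← R2 + (1/2)·R1: [0, -6]
2 nonzero rows, so rank(CA) = 2.

2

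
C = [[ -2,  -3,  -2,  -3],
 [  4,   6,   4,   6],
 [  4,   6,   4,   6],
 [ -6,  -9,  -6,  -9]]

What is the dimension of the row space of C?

1

Row reduce to echelon form.
R2 ← R2 + (2)·R1: [0, 0, 0, 0]
R3 ← R3 + (2)·R1: [0, 0, 0, 0]
R4 ← R4 − (3)·R1: [0, 0, 0, 0]
Echelon form has 1 nonzero row, so rank(C) = 1.
The row space has dimension equal to the rank: 1.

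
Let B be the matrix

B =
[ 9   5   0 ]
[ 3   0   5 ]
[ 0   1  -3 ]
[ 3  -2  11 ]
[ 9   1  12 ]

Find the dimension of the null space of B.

1

Row reduce to echelon form.
R2 ← R2 − (1/3)·R1: [0, -5/3, 5]
R4 ← R4 − (1/3)·R1: [0, -11/3, 11]
R5 ← R5 − R1: [0, -4, 12]
R3 ← R3 + (3/5)·R2: [0, 0, 0]
R4 ← R4 − (11/5)·R2: [0, 0, 0]
R5 ← R5 − (12/5)·R2: [0, 0, 0]
2 nonzero rows, so rank(B) = 2.
B has 3 columns; by rank–nullity, nullity = 3 − 2 = 1.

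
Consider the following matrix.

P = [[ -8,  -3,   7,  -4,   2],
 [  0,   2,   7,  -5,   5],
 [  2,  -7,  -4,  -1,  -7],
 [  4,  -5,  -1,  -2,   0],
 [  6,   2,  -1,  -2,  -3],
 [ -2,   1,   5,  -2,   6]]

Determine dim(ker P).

1

Row reduce to echelon form.
R3 ← R3 + (1/4)·R1: [0, -31/4, -9/4, -2, -13/2]
R4 ← R4 + (1/2)·R1: [0, -13/2, 5/2, -4, 1]
R5 ← R5 + (3/4)·R1: [0, -1/4, 17/4, -5, -3/2]
R6 ← R6 − (1/4)·R1: [0, 7/4, 13/4, -1, 11/2]
R3 ← R3 + (31/8)·R2: [0, 0, 199/8, -171/8, 103/8]
R4 ← R4 + (13/4)·R2: [0, 0, 101/4, -81/4, 69/4]
R5 ← R5 + (1/8)·R2: [0, 0, 41/8, -45/8, -7/8]
R6 ← R6 − (7/8)·R2: [0, 0, -23/8, 27/8, 9/8]
R4 ← R4 − (202/199)·R3: [0, 0, 0, 288/199, 832/199]
R5 ← R5 − (41/199)·R3: [0, 0, 0, -243/199, -702/199]
R6 ← R6 + (23/199)·R3: [0, 0, 0, 180/199, 520/199]
R5 ← R5 + (27/32)·R4: [0, 0, 0, 0, 0]
R6 ← R6 − (5/8)·R4: [0, 0, 0, 0, 0]
4 nonzero rows, so rank(P) = 4.
P has 5 columns; by rank–nullity, nullity = 5 − 4 = 1.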